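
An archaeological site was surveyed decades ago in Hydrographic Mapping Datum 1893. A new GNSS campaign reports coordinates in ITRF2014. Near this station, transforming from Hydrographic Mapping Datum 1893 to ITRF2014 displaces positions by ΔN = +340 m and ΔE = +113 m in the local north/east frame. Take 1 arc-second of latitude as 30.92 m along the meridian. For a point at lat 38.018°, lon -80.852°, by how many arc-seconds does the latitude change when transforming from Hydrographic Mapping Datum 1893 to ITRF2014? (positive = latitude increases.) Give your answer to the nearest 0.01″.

Δφ = 11.00″

1″ of latitude = 30.92 m, so Δφ = 340.0 / 30.92 = 10.996″.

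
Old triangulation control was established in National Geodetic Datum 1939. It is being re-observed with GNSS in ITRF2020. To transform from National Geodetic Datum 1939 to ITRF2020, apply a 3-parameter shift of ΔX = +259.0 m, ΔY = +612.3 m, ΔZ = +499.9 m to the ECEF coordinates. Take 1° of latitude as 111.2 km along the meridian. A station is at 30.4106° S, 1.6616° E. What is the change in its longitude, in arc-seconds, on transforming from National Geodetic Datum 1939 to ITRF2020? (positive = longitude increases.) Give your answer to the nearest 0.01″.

Δλ = 22.69″

sin φ = -0.506193, cos φ = 0.862420, sin λ = 0.028996, cos λ = 0.999580.
East component: ΔE = −sin λ·ΔX + cos λ·ΔY = −(0.028996)(259.0) + (0.999580)(612.3) = 604.53 m.
1° of latitude spans 111200 m; at latitude φ, 1° of longitude spans that × cos φ = 95901.1 m, so Δλ = 604.53 / 95901.1 × 3600 = 22.693″.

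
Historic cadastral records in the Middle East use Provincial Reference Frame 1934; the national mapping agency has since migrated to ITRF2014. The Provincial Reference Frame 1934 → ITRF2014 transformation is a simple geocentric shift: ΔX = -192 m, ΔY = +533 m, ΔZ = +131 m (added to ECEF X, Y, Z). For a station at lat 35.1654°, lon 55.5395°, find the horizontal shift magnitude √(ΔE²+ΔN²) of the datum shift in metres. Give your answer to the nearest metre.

467 m

At φ = 35.1654°, λ = 55.5395°: sin φ = 0.575939, cos φ = 0.817493, sin λ = 0.824516, cos λ = 0.565838.
ΔE = −sin λ·ΔX + cos λ·ΔY = −(0.824516)·(-192) + (0.565838)·(533) = 459.90 m.
ΔN = −sin φ cos λ·ΔX − sin φ sin λ·ΔY + cos φ·ΔZ = −(0.575939)(0.565838)(-192) − (0.575939)(0.824516)(533) + (0.817493)(131) = -83.44 m.
Horizontal magnitude = √(ΔE² + ΔN²) = √(459.90² + (-83.44)²) = 467.41 m.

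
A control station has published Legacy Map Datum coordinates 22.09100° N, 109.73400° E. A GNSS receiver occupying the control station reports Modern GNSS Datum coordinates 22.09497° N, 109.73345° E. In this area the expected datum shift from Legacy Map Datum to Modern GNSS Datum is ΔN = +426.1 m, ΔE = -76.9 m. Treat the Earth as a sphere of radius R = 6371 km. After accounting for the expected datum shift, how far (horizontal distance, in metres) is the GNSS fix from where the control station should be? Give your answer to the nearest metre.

Observed coordinate differences: Δφ = +0.00397°, Δλ = -0.00055°.
Converting to metres (1° lat = 111195 m, cos φ = 0.926588): observed ΔN = 441.4 m, observed ΔE = -56.7 m.
Subtracting the expected shift leaves a residual of 441.4 − (426.1) = 15.3 m north and -56.7 − (-76.9) = 20.2 m east.
Residual distance = √(15.3² + 20.2²) = 25.4 m.

25 m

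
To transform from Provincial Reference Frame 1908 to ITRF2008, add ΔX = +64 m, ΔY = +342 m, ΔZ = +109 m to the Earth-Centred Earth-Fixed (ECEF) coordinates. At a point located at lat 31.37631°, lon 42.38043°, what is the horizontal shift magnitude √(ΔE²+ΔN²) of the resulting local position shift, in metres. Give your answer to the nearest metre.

216 m

At φ = 31.37631°, λ = 42.38043°: sin φ = 0.520657, cos φ = 0.853766, sin λ = 0.674050, cos λ = 0.738686.
ΔE = −sin λ·ΔX + cos λ·ΔY = −(0.674050)·(64) + (0.738686)·(342) = 209.49 m.
ΔN = −sin φ cos λ·ΔX − sin φ sin λ·ΔY + cos φ·ΔZ = −(0.520657)(0.738686)(64) − (0.520657)(0.674050)(342) + (0.853766)(109) = -51.58 m.
Horizontal magnitude = √(ΔE² + ΔN²) = √(209.49² + (-51.58)²) = 215.75 m.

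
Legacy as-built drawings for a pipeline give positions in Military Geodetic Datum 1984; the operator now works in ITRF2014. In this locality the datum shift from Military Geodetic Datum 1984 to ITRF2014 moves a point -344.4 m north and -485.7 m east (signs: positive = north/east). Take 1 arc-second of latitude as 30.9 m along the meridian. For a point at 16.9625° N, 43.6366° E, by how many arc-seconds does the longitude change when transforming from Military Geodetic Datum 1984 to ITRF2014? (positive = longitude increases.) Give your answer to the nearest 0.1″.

At latitude 16.9625°, cos φ = 0.956496.
1″ of longitude at this latitude = 30.90 × cos φ = 29.5557 m, so Δλ = -485.7 / 29.5557 = -16.433″.

Δλ = -16.4″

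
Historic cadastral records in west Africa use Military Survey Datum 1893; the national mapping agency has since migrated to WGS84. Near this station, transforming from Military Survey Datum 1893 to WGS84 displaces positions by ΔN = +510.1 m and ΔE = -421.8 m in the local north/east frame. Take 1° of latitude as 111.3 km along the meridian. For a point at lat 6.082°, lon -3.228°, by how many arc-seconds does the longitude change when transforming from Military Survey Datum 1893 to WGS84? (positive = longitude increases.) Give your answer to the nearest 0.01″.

At latitude 6.082°, cos φ = 0.994371.
1° of longitude at this latitude = 111.3 × cos φ = 110.67 km, so Δλ = -421.8 / 110673.5 = -0.0038112° = -13.720″.

Δλ = -13.72″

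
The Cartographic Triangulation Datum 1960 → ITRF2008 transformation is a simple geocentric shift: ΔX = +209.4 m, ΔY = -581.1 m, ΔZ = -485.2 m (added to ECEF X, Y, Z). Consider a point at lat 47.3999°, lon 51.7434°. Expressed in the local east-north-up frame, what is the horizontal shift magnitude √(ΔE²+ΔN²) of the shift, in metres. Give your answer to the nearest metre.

532 m

At φ = 47.3999°, λ = 51.7434°: sin φ = 0.736096, cos φ = 0.676877, sin λ = 0.785246, cos λ = 0.619184.
ΔE = −sin λ·ΔX + cos λ·ΔY = −(0.785246)·(209.4) + (0.619184)·(-581.1) = -524.24 m.
ΔN = −sin φ cos λ·ΔX − sin φ sin λ·ΔY + cos φ·ΔZ = −(0.736096)(0.619184)(209.4) − (0.736096)(0.785246)(-581.1) + (0.676877)(-485.2) = -87.98 m.
Horizontal magnitude = √(ΔE² + ΔN²) = √((-524.24)² + (-87.98)²) = 531.57 m.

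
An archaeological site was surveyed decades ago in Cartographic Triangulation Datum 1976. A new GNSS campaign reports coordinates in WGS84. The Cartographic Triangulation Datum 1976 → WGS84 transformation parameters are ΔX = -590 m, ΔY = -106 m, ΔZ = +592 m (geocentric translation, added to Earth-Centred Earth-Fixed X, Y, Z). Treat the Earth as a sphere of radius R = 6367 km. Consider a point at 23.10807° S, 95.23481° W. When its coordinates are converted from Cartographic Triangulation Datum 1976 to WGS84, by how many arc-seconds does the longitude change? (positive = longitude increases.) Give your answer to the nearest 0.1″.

sin φ = -0.392467, cos φ = 0.919766, sin λ = -0.995829, cos λ = -0.091238.
East component: ΔE = −sin λ·ΔX + cos λ·ΔY = −(-0.995829)(-590) + (-0.091238)(-106) = -577.87 m.
1° of latitude spans πR/180 = 111125 m; at latitude φ, 1° of longitude spans that × cos φ = 102209.1 m, so Δλ = -577.87 / 102209.1 × 3600 = -20.354″.

Δλ = -20.4″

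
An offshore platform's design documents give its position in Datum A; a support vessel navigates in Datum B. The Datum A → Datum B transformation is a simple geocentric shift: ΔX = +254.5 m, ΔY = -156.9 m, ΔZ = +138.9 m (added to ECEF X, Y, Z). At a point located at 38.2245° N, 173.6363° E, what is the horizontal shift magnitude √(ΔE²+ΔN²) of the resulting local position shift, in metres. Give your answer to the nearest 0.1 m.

304.5 m

At φ = 38.2245°, λ = 173.6363°: sin φ = 0.618744, cos φ = 0.785592, sin λ = 0.110839, cos λ = -0.993838.
ΔE = −sin λ·ΔX + cos λ·ΔY = −(0.110839)·(254.5) + (-0.993838)·(-156.9) = 127.72 m.
ΔN = −sin φ cos λ·ΔX − sin φ sin λ·ΔY + cos φ·ΔZ = −(0.618744)(-0.993838)(254.5) − (0.618744)(0.110839)(-156.9) + (0.785592)(138.9) = 276.38 m.
Horizontal magnitude = √(ΔE² + ΔN²) = √(127.72² + 276.38²) = 304.47 m.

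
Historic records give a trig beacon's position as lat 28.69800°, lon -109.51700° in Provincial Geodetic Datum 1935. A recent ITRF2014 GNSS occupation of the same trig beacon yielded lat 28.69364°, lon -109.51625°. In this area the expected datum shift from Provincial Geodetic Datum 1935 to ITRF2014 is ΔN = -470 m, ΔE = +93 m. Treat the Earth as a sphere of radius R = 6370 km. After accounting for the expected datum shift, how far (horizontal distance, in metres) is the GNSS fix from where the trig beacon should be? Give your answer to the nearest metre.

Observed coordinate differences: Δφ = -0.00436°, Δλ = +0.00075°.
Converting to metres (1° lat = 111177 m, cos φ = 0.877163): observed ΔN = -484.7 m, observed ΔE = 73.1 m.
Subtracting the expected shift leaves a residual of -484.7 − (-470) = -14.7 m north and 73.1 − (93) = -19.9 m east.
Residual distance = √((-14.7)² + (-19.9)²) = 24.7 m.

25 m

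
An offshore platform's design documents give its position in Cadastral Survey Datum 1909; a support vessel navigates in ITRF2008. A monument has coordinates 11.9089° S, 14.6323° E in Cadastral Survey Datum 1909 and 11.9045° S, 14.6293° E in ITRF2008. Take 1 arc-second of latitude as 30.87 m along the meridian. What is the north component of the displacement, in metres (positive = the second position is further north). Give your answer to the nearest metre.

Δφ = -11.9045° − -11.9089° = +0.0044°; Δλ = 14.6293° − 14.6323° = -0.0030°.
1° of latitude = 3600 × 30.87 = 111132 m.
ΔN = Δφ × 111132 = 489.0 m; ΔE = Δλ × 111132 × cos(-11.9089°) = -0.0030 × 111132 × 0.978477 = -326.2 m.

ΔN = 489 m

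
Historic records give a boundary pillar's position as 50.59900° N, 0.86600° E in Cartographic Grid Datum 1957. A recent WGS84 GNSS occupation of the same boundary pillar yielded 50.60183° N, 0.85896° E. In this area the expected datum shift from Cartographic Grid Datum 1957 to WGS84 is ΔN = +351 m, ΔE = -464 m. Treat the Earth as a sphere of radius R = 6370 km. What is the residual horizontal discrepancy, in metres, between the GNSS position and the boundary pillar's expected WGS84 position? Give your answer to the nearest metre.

49 m

Observed coordinate differences: Δφ = +0.00283°, Δλ = -0.00704°.
Converting to metres (1° lat = 111177 m, cos φ = 0.634744): observed ΔN = 314.6 m, observed ΔE = -496.8 m.
Subtracting the expected shift leaves a residual of 314.6 − (351) = -36.4 m north and -496.8 − (-464) = -32.8 m east.
Residual distance = √((-36.4)² + (-32.8)²) = 49.0 m.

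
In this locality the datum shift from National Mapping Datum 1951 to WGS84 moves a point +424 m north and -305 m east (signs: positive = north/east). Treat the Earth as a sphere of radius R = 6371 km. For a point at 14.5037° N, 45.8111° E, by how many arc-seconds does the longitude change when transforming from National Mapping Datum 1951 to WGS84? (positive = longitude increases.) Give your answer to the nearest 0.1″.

Δλ = -10.2″

At latitude 14.5037°, cos φ = 0.968131.
One radian of longitude at latitude φ spans R cos φ, so Δλ = ΔE / (R cos φ) = -305.0 / (6371000 × 0.968131) = -4.9449e-05 rad = -10.200″.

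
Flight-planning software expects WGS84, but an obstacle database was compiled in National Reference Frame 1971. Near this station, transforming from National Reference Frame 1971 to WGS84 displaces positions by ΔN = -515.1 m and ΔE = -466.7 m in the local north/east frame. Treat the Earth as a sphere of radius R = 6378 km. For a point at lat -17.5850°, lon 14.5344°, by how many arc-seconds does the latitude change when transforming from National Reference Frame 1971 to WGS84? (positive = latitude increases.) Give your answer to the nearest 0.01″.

Δφ = -16.66″

On a sphere of radius R, 1 rad of latitude = R, so Δφ = ΔN / R = -515.1 / 6378000 = -8.0762e-05 rad = -16.658″.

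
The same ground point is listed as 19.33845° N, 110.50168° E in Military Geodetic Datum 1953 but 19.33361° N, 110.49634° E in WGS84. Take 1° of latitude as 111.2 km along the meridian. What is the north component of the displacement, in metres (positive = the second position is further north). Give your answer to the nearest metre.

ΔN = -538 m

Δφ = 19.33361° − 19.33845° = -0.00484°; Δλ = 110.49634° − 110.50168° = -0.00534°.
ΔN = Δφ × 111200 = -538.2 m; ΔE = Δλ × 111200 × cos(19.33845°) = -0.00534 × 111200 × 0.943579 = -560.3 m.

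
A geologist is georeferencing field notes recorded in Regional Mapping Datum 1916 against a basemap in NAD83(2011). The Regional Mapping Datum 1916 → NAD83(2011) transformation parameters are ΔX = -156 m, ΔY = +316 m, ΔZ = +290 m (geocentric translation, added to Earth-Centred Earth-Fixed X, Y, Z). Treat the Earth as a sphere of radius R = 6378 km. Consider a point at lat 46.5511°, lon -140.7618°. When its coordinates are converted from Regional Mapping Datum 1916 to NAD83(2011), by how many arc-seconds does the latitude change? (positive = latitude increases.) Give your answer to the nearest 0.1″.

Δφ = 8.3″

sin φ = 0.725988, cos φ = 0.687707, sin λ = -0.632546, cos λ = -0.774523.
North component: ΔN = −sin φ cos λ·ΔX − sin φ sin λ·ΔY + cos φ·ΔZ = −(0.725988)(-0.774523)(-156) − (0.725988)(-0.632546)(316) + (0.687707)(290) = 256.83 m.
1° of latitude spans πR/180 = 111317 m, so Δφ = 256.83 / 111317 × 3600 = 8.306″.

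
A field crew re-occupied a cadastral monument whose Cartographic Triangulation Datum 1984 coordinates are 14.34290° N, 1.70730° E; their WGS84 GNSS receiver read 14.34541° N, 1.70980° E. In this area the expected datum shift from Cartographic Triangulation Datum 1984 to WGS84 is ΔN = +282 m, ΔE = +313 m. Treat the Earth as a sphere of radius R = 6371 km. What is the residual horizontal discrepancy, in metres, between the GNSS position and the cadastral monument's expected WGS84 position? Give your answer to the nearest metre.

44 m

Observed coordinate differences: Δφ = +0.00251°, Δλ = +0.00250°.
Converting to metres (1° lat = 111195 m, cos φ = 0.968831): observed ΔN = 279.1 m, observed ΔE = 269.3 m.
Subtracting the expected shift leaves a residual of 279.1 − (282) = -2.9 m north and 269.3 − (313) = -43.7 m east.
Residual distance = √((-2.9)² + (-43.7)²) = 43.8 m.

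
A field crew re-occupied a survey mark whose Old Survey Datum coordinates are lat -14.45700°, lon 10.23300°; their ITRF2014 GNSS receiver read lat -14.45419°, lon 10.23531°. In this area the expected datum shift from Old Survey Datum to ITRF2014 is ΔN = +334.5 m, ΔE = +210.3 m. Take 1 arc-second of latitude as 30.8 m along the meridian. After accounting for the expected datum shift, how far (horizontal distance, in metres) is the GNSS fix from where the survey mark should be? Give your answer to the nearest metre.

Observed coordinate differences: Δφ = +0.00281°, Δλ = +0.00231°.
Converting to metres (1° lat = 110880 m, cos φ = 0.968335): observed ΔN = 311.6 m, observed ΔE = 248.0 m.
Subtracting the expected shift leaves a residual of 311.6 − (334.5) = -22.9 m north and 248.0 − (210.3) = 37.7 m east.
Residual distance = √((-22.9)² + 37.7²) = 44.1 m.

44 m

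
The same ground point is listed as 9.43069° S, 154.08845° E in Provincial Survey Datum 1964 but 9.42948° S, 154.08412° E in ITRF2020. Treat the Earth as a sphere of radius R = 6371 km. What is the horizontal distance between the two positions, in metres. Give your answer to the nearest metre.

494 m

Δφ = -9.42948° − -9.43069° = +0.00121°; Δλ = 154.08412° − 154.08845° = -0.00433°.
1° along a meridian = πR/180 = 111195 m.
ΔN = Δφ × 111195 = 134.5 m; ΔE = Δλ × 111195 × cos(-9.43069°) = -0.00433 × 111195 × 0.986485 = -475.0 m.
Distance = √(ΔE² + ΔN²) = √((-475.0)² + 134.5²) = 493.7 m.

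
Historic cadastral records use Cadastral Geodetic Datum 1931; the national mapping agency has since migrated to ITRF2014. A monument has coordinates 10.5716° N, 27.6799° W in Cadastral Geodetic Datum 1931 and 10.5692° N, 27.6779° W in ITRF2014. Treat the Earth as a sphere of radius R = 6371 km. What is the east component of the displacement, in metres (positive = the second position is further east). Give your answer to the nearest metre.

Δφ = 10.5692° − 10.5716° = -0.0024°; Δλ = -27.6779° − -27.6799° = +0.0020°.
1° along a meridian = πR/180 = 111195 m.
ΔN = Δφ × 111195 = -266.9 m; ΔE = Δλ × 111195 × cos(10.5716°) = +0.0020 × 111195 × 0.983026 = 218.6 m.

ΔE = 219 m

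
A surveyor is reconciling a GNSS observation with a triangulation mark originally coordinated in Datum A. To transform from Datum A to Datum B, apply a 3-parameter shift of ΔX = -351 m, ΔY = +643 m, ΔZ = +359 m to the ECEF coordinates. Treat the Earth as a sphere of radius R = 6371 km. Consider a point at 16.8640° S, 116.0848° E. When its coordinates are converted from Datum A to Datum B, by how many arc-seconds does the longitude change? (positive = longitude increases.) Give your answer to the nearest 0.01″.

sin φ = -0.290101, cos φ = 0.956996, sin λ = 0.898144, cos λ = -0.439701.
East component: ΔE = −sin λ·ΔX + cos λ·ΔY = −(0.898144)(-351) + (-0.439701)(643) = 32.52 m.
1° of latitude spans πR/180 = 111195 m; at latitude φ, 1° of longitude spans that × cos φ = 106413.1 m, so Δλ = 32.52 / 106413.1 × 3600 = 1.100″.

Δλ = 1.10″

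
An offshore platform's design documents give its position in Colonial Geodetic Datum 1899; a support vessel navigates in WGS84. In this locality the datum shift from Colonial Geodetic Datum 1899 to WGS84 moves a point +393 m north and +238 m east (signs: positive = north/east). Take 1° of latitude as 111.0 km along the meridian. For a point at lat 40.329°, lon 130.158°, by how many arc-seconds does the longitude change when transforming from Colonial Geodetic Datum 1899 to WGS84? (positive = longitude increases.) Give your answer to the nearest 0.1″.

Δλ = 10.1″

At latitude 40.329°, cos φ = 0.762341.
1° of longitude at this latitude = 111.0 × cos φ = 84.62 km, so Δλ = 238.0 / 84619.8 = 0.0028126° = 10.125″.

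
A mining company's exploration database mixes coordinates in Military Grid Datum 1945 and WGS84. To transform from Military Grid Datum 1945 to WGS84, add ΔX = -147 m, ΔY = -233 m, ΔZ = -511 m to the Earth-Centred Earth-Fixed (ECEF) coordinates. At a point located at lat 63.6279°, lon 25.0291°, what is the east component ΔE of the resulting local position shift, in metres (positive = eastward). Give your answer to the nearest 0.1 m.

The local east axis at (φ, λ) is (−sin λ, cos λ, 0), so ΔE = −sin(25.0291°)·(-147) + cos(25.0291°)·(-233) = -148.93 m.

ΔE = -148.9 m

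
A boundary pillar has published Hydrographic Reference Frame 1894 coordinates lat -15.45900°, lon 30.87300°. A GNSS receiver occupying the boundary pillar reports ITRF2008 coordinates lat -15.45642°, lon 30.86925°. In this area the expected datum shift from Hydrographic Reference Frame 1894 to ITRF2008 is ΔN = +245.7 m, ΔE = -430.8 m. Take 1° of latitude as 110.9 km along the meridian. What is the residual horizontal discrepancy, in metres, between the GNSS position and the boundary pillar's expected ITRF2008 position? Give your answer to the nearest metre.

50 m

Observed coordinate differences: Δφ = +0.00258°, Δλ = -0.00375°.
Converting to metres (1° lat = 110900 m, cos φ = 0.963821): observed ΔN = 286.1 m, observed ΔE = -400.8 m.
Subtracting the expected shift leaves a residual of 286.1 − (245.7) = 40.4 m north and -400.8 − (-430.8) = 30.0 m east.
Residual distance = √(40.4² + 30.0²) = 50.3 m.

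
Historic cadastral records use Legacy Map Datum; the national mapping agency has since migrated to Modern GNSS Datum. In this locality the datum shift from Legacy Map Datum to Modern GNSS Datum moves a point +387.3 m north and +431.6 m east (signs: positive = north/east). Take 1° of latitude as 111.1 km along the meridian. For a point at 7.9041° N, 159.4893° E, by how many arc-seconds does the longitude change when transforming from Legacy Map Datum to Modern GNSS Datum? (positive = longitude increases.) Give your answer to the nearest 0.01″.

At latitude 7.9041°, cos φ = 0.990500.
1° of longitude at this latitude = 111.1 × cos φ = 110.04 km, so Δλ = 431.6 / 110044.5 = 0.0039220° = 14.119″.

Δλ = 14.12″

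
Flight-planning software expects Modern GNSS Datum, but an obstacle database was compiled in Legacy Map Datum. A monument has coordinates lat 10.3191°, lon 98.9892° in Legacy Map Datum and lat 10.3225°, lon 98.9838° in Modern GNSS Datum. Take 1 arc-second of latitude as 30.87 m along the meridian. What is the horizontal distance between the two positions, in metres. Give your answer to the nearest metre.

701 m

Δφ = 10.3225° − 10.3191° = +0.0034°; Δλ = 98.9838° − 98.9892° = -0.0054°.
1° of latitude = 3600 × 30.87 = 111132 m.
ΔN = Δφ × 111132 = 377.8 m; ΔE = Δλ × 111132 × cos(10.3191°) = -0.0054 × 111132 × 0.983825 = -590.4 m.
Distance = √(ΔE² + ΔN²) = √((-590.4)² + 377.8²) = 701.0 m.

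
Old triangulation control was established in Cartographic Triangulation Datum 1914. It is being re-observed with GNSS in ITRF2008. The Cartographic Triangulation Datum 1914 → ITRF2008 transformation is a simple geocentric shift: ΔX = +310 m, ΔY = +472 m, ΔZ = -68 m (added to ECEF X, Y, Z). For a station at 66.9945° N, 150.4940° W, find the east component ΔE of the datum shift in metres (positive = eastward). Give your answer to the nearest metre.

The local east axis at (φ, λ) is (−sin λ, cos λ, 0), so ΔE = −sin(-150.4940°)·310 + cos(-150.4940°)·472 = -258.10 m.

ΔE = -258 m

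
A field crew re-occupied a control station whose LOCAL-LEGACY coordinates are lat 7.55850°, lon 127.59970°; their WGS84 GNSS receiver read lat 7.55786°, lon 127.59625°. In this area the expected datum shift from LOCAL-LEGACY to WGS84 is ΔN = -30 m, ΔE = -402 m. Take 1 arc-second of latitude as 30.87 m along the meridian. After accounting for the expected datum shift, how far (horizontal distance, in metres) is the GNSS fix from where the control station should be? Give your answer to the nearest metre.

47 m

Observed coordinate differences: Δφ = -0.00064°, Δλ = -0.00345°.
Converting to metres (1° lat = 111132 m, cos φ = 0.991311): observed ΔN = -71.1 m, observed ΔE = -380.1 m.
Subtracting the expected shift leaves a residual of -71.1 − (-30) = -41.1 m north and -380.1 − (-402) = 21.9 m east.
Residual distance = √((-41.1)² + 21.9²) = 46.6 m.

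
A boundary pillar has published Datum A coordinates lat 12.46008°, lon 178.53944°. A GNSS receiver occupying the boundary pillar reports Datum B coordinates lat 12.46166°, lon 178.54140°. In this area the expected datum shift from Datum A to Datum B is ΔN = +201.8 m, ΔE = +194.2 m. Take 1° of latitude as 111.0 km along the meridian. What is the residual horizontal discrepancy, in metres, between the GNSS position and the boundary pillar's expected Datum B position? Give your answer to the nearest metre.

Observed coordinate differences: Δφ = +0.00158°, Δλ = +0.00196°.
Converting to metres (1° lat = 111000 m, cos φ = 0.976447): observed ΔN = 175.4 m, observed ΔE = 212.4 m.
Subtracting the expected shift leaves a residual of 175.4 − (201.8) = -26.4 m north and 212.4 − (194.2) = 18.2 m east.
Residual distance = √((-26.4)² + 18.2²) = 32.1 m.

32 m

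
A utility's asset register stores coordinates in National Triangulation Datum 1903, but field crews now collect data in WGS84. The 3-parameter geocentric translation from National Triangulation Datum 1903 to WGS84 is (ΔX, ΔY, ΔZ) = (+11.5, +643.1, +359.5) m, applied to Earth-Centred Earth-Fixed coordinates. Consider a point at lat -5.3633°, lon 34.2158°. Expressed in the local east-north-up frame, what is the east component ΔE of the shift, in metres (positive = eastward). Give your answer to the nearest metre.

At φ = -5.3633°, λ = 34.2158°: sin φ = -0.093471, cos φ = 0.995622, sin λ = 0.562311, cos λ = 0.826926.
ΔE = −sin λ·ΔX + cos λ·ΔY = −(0.562311)·(11.5) + (0.826926)·(643.1) = 525.33 m.

ΔE = 525 m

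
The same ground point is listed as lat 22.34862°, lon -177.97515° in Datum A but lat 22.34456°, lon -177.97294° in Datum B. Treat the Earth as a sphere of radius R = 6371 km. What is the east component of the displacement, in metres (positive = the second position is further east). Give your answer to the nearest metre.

Δφ = 22.34456° − 22.34862° = -0.00406°; Δλ = -177.97294° − -177.97515° = +0.00221°.
1° along a meridian = πR/180 = 111195 m.
ΔN = Δφ × 111195 = -451.5 m; ΔE = Δλ × 111195 × cos(22.34862°) = +0.00221 × 111195 × 0.924887 = 227.3 m.

ΔE = 227 m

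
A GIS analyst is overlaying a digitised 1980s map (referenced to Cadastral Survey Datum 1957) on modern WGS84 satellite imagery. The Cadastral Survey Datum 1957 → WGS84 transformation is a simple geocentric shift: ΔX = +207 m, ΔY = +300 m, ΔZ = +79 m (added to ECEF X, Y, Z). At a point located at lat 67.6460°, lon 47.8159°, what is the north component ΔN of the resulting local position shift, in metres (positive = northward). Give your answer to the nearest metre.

ΔN = -304 m

The local north axis is (−sin φ cos λ, −sin φ sin λ, cos φ), giving ΔN = -128.558 − 205.592 + 30.046 = -304.10 m.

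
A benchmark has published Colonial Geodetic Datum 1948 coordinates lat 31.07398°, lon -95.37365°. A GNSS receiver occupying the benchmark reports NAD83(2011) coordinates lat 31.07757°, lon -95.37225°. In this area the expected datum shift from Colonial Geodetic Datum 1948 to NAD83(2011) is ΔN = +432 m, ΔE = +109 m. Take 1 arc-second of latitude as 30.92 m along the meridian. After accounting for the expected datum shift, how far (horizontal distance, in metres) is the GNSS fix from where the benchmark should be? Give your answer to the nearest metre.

Observed coordinate differences: Δφ = +0.00359°, Δλ = +0.00140°.
Converting to metres (1° lat = 111312 m, cos φ = 0.856502): observed ΔN = 399.6 m, observed ΔE = 133.5 m.
Subtracting the expected shift leaves a residual of 399.6 − (432) = -32.4 m north and 133.5 − (109) = 24.5 m east.
Residual distance = √((-32.4)² + 24.5²) = 40.6 m.

41 m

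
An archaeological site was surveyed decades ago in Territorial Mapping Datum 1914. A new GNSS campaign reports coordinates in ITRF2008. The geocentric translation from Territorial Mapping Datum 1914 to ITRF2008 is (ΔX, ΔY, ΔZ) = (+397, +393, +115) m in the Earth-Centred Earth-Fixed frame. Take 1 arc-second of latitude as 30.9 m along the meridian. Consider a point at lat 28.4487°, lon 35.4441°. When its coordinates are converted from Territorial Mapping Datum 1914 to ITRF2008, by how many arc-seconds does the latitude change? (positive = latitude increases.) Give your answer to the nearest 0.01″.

Δφ = -5.23″

sin φ = 0.476372, cos φ = 0.879244, sin λ = 0.579908, cos λ = 0.814682.
North component: ΔN = −sin φ cos λ·ΔX − sin φ sin λ·ΔY + cos φ·ΔZ = −(0.476372)(0.814682)(397) − (0.476372)(0.579908)(393) + (0.879244)(115) = -161.53 m.
1° of latitude spans 3600 × 30.90 = 111240 m, so Δφ = -161.53 / 111240 × 3600 = -5.227″.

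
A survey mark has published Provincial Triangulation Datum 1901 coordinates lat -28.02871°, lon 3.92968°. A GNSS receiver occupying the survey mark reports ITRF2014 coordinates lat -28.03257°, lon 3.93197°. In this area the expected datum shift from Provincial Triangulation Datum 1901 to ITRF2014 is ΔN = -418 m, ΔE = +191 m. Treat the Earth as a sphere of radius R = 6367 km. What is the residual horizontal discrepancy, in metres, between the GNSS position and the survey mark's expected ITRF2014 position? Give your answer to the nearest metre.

Observed coordinate differences: Δφ = -0.00386°, Δλ = +0.00229°.
Converting to metres (1° lat = 111125 m, cos φ = 0.882712): observed ΔN = -428.9 m, observed ΔE = 224.6 m.
Subtracting the expected shift leaves a residual of -428.9 − (-418) = -10.9 m north and 224.6 − (191) = 33.6 m east.
Residual distance = √((-10.9)² + 33.6²) = 35.4 m.

35 m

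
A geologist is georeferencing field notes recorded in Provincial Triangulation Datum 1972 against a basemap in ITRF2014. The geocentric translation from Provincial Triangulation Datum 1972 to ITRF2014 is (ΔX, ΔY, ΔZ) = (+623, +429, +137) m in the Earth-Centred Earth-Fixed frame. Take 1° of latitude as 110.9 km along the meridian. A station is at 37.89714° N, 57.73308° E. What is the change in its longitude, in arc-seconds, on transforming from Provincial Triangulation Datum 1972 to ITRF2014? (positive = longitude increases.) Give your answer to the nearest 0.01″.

sin φ = 0.614246, cos φ = 0.789115, sin λ = 0.845570, cos λ = 0.533864.
East component: ΔE = −sin λ·ΔX + cos λ·ΔY = −(0.845570)(623) + (0.533864)(429) = -297.76 m.
1° of latitude spans 110900 m; at latitude φ, 1° of longitude spans that × cos φ = 87512.8 m, so Δλ = -297.76 / 87512.8 × 3600 = -12.249″.

Δλ = -12.25″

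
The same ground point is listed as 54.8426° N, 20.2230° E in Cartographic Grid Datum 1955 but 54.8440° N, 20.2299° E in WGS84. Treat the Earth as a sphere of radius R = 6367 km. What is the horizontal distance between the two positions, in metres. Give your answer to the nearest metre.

468 m

Δφ = 54.8440° − 54.8426° = +0.0014°; Δλ = 20.2299° − 20.2230° = +0.0069°.
1° along a meridian = πR/180 = 111125 m.
ΔN = Δφ × 111125 = 155.6 m; ΔE = Δλ × 111125 × cos(54.8426°) = +0.0069 × 111125 × 0.575825 = 441.5 m.
Distance = √(ΔE² + ΔN²) = √(441.5² + 155.6²) = 468.1 m.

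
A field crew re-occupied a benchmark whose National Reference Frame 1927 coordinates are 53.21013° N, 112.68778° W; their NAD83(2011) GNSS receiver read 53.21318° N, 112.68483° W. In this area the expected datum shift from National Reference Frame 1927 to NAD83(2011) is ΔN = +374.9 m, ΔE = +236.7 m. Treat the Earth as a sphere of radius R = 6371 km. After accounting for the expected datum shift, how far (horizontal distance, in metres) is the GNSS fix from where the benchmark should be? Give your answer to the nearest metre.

54 m

Observed coordinate differences: Δφ = +0.00305°, Δλ = +0.00295°.
Converting to metres (1° lat = 111195 m, cos φ = 0.598882): observed ΔN = 339.1 m, observed ΔE = 196.4 m.
Subtracting the expected shift leaves a residual of 339.1 − (374.9) = -35.8 m north and 196.4 − (236.7) = -40.3 m east.
Residual distance = √((-35.8)² + (-40.3)²) = 53.8 m.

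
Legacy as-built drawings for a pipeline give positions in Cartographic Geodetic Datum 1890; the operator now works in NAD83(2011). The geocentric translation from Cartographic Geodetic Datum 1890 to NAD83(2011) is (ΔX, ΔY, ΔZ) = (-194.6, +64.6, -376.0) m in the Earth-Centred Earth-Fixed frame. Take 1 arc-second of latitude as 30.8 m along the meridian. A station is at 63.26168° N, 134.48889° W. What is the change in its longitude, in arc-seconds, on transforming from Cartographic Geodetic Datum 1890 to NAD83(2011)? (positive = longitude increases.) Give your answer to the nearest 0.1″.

Δλ = -13.3″

sin φ = 0.893071, cos φ = 0.449916, sin λ = -0.713386, cos λ = -0.700771.
East component: ΔE = −sin λ·ΔX + cos λ·ΔY = −(-0.713386)(-194.6) + (-0.700771)(64.6) = -184.09 m.
1° of latitude spans 3600 × 30.80 = 110880 m; at latitude φ, 1° of longitude spans that × cos φ = 49886.7 m, so Δλ = -184.09 / 49886.7 × 3600 = -13.285″.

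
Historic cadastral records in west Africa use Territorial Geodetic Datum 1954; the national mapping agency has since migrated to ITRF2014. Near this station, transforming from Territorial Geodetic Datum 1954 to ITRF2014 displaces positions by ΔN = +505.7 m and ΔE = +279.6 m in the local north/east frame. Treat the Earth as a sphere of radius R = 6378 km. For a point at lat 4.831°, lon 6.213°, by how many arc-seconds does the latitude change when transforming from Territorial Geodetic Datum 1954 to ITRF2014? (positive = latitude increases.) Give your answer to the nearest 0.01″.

On a sphere of radius R, 1 rad of latitude = R, so Δφ = ΔN / R = 505.7 / 6378000 = 7.9288e-05 rad = 16.354″.

Δφ = 16.35″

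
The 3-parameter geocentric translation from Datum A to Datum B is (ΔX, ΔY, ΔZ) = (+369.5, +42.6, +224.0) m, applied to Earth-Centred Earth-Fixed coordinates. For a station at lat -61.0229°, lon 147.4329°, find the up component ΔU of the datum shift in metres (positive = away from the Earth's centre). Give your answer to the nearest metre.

At φ = -61.0229°, λ = 147.4329°: sin φ = -0.874813, cos φ = 0.484460, sin λ = 0.538287, cos λ = -0.842762.
ΔU = cos φ cos λ·ΔX + cos φ sin λ·ΔY + sin φ·ΔZ = (0.484460)(-0.842762)(369.5) + (0.484460)(0.538287)(42.6) + (-0.874813)(224.0) = -335.71 m.

ΔU = -336 m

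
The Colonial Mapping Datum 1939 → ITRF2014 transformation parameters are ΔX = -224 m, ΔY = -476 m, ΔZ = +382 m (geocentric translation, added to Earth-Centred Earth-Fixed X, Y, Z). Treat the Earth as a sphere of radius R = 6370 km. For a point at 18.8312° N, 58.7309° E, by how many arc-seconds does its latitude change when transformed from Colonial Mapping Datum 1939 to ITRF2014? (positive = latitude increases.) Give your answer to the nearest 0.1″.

sin φ = 0.322781, cos φ = 0.946474, sin λ = 0.854739, cos λ = 0.519058.
North component: ΔN = −sin φ cos λ·ΔX − sin φ sin λ·ΔY + cos φ·ΔZ = −(0.322781)(0.519058)(-224) − (0.322781)(0.854739)(-476) + (0.946474)(382) = 530.41 m.
1° of latitude spans πR/180 = 111177 m, so Δφ = 530.41 / 111177 × 3600 = 17.175″.

Δφ = 17.2″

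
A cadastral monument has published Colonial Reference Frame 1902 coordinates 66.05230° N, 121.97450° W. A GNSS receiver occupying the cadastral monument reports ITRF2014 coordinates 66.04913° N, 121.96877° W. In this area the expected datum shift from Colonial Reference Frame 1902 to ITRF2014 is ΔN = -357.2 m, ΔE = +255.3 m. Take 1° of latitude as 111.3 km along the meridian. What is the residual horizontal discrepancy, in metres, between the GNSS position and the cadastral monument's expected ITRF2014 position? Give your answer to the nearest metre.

6 m

Observed coordinate differences: Δφ = -0.00317°, Δλ = +0.00573°.
Converting to metres (1° lat = 111300 m, cos φ = 0.405903): observed ΔN = -352.8 m, observed ΔE = 258.9 m.
Subtracting the expected shift leaves a residual of -352.8 − (-357.2) = 4.4 m north and 258.9 − (255.3) = 3.6 m east.
Residual distance = √(4.4² + 3.6²) = 5.6 m.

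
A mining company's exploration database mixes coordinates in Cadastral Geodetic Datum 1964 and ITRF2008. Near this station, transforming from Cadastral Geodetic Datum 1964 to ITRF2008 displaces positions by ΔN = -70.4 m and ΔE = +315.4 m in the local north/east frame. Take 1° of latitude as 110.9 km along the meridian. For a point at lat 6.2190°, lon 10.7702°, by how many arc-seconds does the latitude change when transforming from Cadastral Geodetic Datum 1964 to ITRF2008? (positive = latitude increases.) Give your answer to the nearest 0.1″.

Δφ = -2.3″

1° of latitude = 110.9 km, so Δφ = -70.4 / 110900 = -0.0006348° = -2.285″.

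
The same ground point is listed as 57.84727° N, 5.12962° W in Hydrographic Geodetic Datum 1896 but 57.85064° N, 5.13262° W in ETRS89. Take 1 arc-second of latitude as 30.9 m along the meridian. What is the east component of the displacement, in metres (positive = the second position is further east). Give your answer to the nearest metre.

ΔE = -178 m

Δφ = 57.85064° − 57.84727° = +0.00337°; Δλ = -5.13262° − -5.12962° = -0.00300°.
1° of latitude = 3600 × 30.90 = 111240 m.
ΔN = Δφ × 111240 = 374.9 m; ΔE = Δλ × 111240 × cos(57.84727°) = -0.00300 × 111240 × 0.532178 = -177.6 m.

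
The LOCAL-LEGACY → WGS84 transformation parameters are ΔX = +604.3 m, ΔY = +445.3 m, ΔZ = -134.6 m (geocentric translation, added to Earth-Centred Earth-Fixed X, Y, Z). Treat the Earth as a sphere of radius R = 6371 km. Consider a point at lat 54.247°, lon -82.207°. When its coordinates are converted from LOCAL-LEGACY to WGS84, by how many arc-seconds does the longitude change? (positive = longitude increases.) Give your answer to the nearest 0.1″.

Δλ = 36.5″

sin φ = 0.811543, cos φ = 0.584292, sin λ = -0.990764, cos λ = 0.135595.
East component: ΔE = −sin λ·ΔX + cos λ·ΔY = −(-0.990764)(604.3) + (0.135595)(445.3) = 659.10 m.
1° of latitude spans πR/180 = 111195 m; at latitude φ, 1° of longitude spans that × cos φ = 64970.3 m, so Δλ = 659.10 / 64970.3 × 3600 = 36.521″.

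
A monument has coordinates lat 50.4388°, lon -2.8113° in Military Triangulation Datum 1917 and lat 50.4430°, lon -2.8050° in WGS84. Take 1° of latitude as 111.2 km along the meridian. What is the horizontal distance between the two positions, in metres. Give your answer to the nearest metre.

646 m

Δφ = 50.4430° − 50.4388° = +0.0042°; Δλ = -2.8050° − -2.8113° = +0.0063°.
ΔN = Δφ × 111200 = 467.0 m; ΔE = Δλ × 111200 × cos(50.4388°) = +0.0063 × 111200 × 0.636902 = 446.2 m.
Distance = √(ΔE² + ΔN²) = √(446.2² + 467.0²) = 645.9 m.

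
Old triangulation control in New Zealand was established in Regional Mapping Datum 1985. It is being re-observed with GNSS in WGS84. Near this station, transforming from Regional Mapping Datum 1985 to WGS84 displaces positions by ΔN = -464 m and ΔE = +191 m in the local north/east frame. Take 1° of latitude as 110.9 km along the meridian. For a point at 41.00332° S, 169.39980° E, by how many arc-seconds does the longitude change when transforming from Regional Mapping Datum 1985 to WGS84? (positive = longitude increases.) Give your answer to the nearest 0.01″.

Δλ = 8.22″

At latitude -41.00332°, cos φ = 0.754672.
1° of longitude at this latitude = 110.9 × cos φ = 83.69 km, so Δλ = 191.0 / 83693.1 = 0.0022821° = 8.216″.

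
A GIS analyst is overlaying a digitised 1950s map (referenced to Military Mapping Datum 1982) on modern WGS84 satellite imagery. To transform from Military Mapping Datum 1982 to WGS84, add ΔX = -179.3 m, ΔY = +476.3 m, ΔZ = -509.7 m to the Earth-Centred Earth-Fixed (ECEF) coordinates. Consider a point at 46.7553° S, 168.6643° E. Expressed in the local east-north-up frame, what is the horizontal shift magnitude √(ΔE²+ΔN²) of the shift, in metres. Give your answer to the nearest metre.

The local east axis at (φ, λ) is (−sin λ, cos λ, 0), so ΔE = −sin(168.6643°)·(-179.3) + cos(168.6643°)·476.3 = -431.77 m.
The local north axis is (−sin φ cos λ, −sin φ sin λ, cos φ), giving ΔN = 128.060 + 68.196 − 349.203 = -152.95 m.
Horizontal magnitude = √(ΔE² + ΔN²) = √((-431.77)² + (-152.95)²) = 458.06 m.

458 m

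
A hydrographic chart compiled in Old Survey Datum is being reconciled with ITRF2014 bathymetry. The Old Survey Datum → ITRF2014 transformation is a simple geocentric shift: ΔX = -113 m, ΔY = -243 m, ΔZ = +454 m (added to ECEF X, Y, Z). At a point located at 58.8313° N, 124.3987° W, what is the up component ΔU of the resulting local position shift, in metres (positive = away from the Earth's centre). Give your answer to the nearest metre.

The local up (radial) axis is (cos φ cos λ, cos φ sin λ, sin φ), giving ΔU = 33.041 + 103.774 + 388.464 = 525.28 m.

ΔU = 525 m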